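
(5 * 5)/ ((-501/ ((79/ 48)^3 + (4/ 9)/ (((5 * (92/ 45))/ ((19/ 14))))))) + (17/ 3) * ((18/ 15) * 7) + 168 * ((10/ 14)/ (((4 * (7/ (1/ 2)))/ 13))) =3355508879981/ 44602306560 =75.23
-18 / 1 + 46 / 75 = -1304 / 75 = -17.39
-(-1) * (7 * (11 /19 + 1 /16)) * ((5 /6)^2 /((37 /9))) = 34125 /44992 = 0.76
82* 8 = 656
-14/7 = -2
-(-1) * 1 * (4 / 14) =2 / 7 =0.29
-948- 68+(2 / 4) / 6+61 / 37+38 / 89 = -40062943 / 39516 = -1013.84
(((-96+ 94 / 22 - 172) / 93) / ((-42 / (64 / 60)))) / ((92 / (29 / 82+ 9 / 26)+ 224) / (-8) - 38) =-0.00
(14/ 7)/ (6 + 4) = 1/ 5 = 0.20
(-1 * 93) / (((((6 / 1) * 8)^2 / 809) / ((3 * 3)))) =-75237 / 256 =-293.89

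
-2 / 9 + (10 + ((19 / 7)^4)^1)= 1384177 / 21609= 64.06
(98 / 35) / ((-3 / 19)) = -266 / 15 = -17.73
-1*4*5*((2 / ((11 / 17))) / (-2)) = 340 / 11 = 30.91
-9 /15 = -3 /5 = -0.60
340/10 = 34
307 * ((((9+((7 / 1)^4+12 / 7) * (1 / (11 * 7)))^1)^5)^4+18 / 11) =2617312527424592355575404778675990295571848531906349207170579351829526 / 70034863369999307843155786531464011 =37371566124105058314197100000000000.00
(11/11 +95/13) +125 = 1733/13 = 133.31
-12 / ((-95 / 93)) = 1116 / 95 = 11.75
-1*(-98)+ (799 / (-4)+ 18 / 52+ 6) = -4961 / 52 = -95.40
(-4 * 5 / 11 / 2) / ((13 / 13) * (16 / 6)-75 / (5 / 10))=15 / 2431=0.01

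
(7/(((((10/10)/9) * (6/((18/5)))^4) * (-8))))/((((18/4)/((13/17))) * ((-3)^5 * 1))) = 91/127500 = 0.00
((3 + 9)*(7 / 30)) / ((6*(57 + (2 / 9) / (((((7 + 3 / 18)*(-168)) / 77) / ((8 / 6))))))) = 2709 / 330775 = 0.01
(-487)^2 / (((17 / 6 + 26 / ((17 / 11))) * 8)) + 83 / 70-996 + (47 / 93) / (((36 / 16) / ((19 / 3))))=72568704629 / 140967540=514.79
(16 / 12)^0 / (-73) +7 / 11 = 500 / 803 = 0.62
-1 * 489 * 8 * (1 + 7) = -31296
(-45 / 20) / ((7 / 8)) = -18 / 7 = -2.57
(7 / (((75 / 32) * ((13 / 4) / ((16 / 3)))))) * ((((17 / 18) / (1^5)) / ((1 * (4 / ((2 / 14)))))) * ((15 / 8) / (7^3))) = 544 / 601965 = 0.00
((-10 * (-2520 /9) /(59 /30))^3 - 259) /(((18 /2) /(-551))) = -326579874690568289 /1848411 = -176681417006.59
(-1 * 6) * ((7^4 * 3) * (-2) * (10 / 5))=172872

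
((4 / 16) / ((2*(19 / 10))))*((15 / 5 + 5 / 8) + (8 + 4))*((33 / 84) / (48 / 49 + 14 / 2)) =48125 / 950912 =0.05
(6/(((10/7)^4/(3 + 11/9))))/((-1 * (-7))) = 6517/7500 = 0.87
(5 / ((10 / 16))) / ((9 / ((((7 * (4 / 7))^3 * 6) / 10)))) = 512 / 15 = 34.13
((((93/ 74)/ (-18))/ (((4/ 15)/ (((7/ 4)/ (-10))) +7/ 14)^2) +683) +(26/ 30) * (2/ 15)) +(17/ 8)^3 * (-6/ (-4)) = 10993336418087/ 15762355200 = 697.44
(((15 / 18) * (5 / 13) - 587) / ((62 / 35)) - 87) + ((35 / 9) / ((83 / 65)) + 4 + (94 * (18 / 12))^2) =23444899057 / 1204164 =19469.86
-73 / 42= -1.74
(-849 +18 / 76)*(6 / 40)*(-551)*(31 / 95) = 86986341 / 3800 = 22891.14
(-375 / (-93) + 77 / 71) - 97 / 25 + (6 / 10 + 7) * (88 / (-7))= -36324349 / 385175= -94.31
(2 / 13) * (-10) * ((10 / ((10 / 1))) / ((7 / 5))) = -100 / 91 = -1.10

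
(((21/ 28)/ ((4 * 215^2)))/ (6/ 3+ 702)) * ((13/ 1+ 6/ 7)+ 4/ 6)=61/ 728949760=0.00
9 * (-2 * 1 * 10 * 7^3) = -61740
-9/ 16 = -0.56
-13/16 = -0.81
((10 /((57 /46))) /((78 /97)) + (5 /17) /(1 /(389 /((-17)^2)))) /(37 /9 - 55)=-113932765 /555788038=-0.20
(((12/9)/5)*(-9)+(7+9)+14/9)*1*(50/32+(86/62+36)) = 212509/360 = 590.30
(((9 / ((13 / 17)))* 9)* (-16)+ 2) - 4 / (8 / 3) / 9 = -132049 / 78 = -1692.94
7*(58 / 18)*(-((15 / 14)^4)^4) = -21164871368408203125 / 311136191115624448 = -68.02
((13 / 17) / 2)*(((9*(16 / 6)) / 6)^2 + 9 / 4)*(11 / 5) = 15.35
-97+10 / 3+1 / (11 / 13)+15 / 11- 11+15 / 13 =-43315 / 429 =-100.97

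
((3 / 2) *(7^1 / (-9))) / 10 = -0.12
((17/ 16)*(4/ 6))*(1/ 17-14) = -9.88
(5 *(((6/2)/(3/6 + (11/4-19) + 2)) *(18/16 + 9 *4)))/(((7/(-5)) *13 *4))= 405/728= 0.56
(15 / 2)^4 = 50625 / 16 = 3164.06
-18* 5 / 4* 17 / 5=-153 / 2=-76.50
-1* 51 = -51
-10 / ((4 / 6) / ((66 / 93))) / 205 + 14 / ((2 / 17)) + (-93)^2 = 8767.95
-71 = -71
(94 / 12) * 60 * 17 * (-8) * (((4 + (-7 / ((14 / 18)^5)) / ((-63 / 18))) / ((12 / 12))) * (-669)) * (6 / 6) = 7924999368480 / 16807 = 471529682.18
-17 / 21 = -0.81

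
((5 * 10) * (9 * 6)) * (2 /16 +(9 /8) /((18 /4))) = 2025 /2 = 1012.50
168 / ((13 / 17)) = 2856 / 13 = 219.69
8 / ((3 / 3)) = 8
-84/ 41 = -2.05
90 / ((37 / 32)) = 2880 / 37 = 77.84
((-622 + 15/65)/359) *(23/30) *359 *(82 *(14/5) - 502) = 42201343/325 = 129850.29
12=12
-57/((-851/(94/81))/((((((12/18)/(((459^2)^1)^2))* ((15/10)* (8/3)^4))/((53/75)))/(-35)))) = -36577280/10216020133800370449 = -0.00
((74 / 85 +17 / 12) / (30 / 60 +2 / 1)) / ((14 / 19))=44327 / 35700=1.24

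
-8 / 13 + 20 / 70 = -30 / 91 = -0.33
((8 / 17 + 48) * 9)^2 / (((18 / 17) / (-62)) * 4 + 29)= 1704908736 / 259199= 6577.61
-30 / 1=-30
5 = 5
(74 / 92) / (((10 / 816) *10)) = 3774 / 575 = 6.56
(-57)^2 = 3249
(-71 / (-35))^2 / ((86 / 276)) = 695658 / 52675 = 13.21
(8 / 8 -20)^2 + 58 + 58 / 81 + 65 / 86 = 2929007 / 6966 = 420.47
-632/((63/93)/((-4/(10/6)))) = 78368/35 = 2239.09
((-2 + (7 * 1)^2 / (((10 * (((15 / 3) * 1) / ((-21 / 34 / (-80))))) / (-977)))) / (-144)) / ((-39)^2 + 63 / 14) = 1277333 / 29875392000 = 0.00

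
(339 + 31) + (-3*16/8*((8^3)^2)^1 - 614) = -1573108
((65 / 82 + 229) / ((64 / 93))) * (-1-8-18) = -47314773 / 5248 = -9015.77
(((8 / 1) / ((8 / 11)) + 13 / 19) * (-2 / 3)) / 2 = -74 / 19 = -3.89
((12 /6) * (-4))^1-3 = -11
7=7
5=5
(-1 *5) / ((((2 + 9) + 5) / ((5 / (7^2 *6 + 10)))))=-25 / 4864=-0.01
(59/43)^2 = 3481/1849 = 1.88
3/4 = 0.75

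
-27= -27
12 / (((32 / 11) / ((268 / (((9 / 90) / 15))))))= 165825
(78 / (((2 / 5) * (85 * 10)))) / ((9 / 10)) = 13 / 51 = 0.25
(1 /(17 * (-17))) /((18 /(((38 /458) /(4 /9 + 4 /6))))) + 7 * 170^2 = 267768325981 /1323620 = 202300.00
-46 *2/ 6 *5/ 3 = -230/ 9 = -25.56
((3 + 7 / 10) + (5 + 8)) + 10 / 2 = 217 / 10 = 21.70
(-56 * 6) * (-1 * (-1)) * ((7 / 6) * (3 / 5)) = -1176 / 5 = -235.20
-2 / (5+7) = -1 / 6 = -0.17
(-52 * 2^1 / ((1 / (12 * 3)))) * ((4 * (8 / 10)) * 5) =-59904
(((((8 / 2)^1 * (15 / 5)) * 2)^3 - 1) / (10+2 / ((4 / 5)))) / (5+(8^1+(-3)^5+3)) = -27646 / 5675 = -4.87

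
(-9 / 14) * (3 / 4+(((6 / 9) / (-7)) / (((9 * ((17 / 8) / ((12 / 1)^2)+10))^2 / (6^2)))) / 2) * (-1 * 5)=125746349265 / 52176128648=2.41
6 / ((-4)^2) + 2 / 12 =13 / 24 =0.54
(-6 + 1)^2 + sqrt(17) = sqrt(17) + 25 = 29.12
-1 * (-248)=248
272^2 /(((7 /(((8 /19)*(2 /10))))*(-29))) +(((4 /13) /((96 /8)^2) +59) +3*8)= 472129729 /9025380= 52.31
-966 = -966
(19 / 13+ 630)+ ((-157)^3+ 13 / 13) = -50300387 / 13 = -3869260.54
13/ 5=2.60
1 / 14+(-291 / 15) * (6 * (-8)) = 65189 / 70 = 931.27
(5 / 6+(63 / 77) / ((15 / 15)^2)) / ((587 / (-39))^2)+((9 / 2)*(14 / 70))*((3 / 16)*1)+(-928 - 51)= -593599411727 / 606441440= -978.82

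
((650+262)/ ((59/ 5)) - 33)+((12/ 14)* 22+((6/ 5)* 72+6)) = 155.55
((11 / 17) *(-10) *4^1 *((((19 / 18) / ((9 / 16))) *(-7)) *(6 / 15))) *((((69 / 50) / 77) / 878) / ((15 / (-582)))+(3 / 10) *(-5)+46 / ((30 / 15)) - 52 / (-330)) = 667642606336 / 226688625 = 2945.20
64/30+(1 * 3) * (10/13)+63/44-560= -4754411/8580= -554.13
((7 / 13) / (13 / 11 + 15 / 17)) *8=5236 / 2509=2.09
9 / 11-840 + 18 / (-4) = -18561 / 22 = -843.68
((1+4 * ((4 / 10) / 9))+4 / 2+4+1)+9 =773 / 45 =17.18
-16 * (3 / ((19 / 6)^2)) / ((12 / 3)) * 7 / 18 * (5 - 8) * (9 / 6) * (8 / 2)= 3024 / 361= 8.38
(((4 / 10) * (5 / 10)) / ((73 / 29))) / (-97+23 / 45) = -261 / 316966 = -0.00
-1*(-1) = 1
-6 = -6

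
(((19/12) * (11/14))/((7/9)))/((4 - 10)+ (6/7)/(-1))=-209/896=-0.23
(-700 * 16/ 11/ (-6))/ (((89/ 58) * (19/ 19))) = 324800/ 2937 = 110.59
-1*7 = -7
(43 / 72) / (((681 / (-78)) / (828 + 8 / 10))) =-579124 / 10215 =-56.69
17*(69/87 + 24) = 12223/29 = 421.48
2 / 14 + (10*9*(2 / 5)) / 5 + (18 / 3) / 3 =327 / 35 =9.34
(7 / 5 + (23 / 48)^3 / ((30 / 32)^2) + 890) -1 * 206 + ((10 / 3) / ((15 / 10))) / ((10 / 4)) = 66719447 / 97200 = 686.41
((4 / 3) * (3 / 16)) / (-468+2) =-1 / 1864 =-0.00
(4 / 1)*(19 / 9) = 76 / 9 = 8.44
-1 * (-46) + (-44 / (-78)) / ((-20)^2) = 358811 / 7800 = 46.00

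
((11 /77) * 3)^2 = 9 /49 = 0.18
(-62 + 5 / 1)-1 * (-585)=528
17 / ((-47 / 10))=-170 / 47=-3.62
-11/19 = -0.58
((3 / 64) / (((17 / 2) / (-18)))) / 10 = -27 / 2720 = -0.01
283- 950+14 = -653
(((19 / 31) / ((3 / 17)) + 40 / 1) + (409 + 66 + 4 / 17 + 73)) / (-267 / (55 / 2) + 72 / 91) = -4682132455 / 70566354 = -66.35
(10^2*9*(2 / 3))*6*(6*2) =43200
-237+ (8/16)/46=-21803/92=-236.99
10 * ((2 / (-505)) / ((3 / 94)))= -376 / 303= -1.24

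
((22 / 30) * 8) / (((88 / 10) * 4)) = 1 / 6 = 0.17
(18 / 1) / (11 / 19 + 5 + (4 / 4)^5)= 342 / 125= 2.74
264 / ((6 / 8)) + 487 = 839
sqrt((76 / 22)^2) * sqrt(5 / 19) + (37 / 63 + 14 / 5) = 2 * sqrt(95) / 11 + 1067 / 315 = 5.16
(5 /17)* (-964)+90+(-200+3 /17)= -6687 /17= -393.35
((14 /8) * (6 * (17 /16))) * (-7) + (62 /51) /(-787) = -100304347 /1284384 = -78.10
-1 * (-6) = 6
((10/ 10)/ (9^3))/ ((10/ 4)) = 2/ 3645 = 0.00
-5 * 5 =-25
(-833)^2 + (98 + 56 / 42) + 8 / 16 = 4163933 / 6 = 693988.83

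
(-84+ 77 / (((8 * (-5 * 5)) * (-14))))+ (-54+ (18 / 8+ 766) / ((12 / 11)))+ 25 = 177377 / 300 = 591.26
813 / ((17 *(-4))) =-813 / 68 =-11.96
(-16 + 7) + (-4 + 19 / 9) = -98 / 9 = -10.89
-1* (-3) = 3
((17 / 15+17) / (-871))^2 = 73984 / 170694225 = 0.00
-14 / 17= -0.82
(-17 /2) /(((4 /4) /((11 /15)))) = -187 /30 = -6.23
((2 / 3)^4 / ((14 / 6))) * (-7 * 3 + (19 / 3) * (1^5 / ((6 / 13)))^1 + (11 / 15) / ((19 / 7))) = -95864 / 161595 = -0.59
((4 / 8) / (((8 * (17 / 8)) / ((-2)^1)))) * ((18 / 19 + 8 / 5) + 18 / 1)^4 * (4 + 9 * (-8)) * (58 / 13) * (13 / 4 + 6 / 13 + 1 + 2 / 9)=1944335384211095552 / 123886400625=15694502.18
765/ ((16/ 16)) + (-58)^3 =-194347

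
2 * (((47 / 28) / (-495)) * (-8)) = 188 / 3465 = 0.05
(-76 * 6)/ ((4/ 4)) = -456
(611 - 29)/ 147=194/ 49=3.96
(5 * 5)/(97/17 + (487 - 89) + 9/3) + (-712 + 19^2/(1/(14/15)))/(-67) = 39325289/6948570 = 5.66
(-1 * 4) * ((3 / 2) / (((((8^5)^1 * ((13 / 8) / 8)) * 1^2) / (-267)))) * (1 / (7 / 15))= 12015 / 23296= 0.52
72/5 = 14.40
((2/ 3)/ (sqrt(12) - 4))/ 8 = -1/ 12 - sqrt(3)/ 24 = -0.16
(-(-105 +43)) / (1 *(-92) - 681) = -0.08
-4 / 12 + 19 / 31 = 26 / 93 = 0.28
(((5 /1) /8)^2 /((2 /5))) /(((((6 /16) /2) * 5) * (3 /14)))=175 /36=4.86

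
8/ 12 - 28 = -82/ 3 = -27.33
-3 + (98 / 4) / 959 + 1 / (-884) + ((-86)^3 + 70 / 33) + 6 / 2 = -2542029936443 / 3996564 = -636053.85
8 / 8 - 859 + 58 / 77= -66008 / 77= -857.25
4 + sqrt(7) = 6.65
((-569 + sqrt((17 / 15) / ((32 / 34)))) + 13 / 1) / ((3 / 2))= -1112 / 3 + 17* sqrt(15) / 90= -369.94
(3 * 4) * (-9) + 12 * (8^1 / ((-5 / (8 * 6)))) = -5148 / 5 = -1029.60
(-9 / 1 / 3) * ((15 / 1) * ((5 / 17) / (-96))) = 75 / 544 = 0.14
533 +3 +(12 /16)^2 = 8585 /16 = 536.56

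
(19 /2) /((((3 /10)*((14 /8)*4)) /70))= 950 /3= 316.67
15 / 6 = 5 / 2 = 2.50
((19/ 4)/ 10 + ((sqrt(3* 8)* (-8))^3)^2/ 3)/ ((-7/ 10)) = -48318382099/ 28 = -1725656503.54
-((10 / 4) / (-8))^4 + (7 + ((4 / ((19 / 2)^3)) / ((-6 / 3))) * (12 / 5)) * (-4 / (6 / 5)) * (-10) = 314393477935 / 1348534272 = 233.14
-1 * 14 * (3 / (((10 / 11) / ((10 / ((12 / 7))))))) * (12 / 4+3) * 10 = -16170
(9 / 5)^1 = 9 / 5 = 1.80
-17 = -17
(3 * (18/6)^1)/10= 9/10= 0.90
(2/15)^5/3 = 32/2278125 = 0.00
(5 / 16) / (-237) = -5 / 3792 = -0.00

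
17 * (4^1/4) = 17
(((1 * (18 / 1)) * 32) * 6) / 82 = 1728 / 41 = 42.15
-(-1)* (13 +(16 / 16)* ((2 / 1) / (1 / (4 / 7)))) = 14.14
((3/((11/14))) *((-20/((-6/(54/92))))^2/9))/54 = 175/5819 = 0.03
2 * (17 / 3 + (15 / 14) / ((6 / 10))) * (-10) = -3130 / 21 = -149.05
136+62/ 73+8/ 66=329962/ 2409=136.97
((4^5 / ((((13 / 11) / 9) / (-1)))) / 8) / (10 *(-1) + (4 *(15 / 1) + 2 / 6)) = -38016 / 1963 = -19.37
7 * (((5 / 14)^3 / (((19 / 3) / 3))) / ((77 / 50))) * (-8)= -56250 / 71687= -0.78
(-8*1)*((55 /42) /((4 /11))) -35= -63.81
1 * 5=5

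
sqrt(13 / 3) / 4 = sqrt(39) / 12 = 0.52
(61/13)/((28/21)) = 183/52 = 3.52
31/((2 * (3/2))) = 31/3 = 10.33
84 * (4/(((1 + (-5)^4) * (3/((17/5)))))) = 952/1565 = 0.61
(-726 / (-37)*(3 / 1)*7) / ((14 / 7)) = 206.03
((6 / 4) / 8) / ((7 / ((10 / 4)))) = 15 / 224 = 0.07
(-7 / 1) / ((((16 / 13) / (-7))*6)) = 637 / 96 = 6.64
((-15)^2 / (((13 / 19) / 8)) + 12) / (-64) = -8589 / 208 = -41.29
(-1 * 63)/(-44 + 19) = 63/25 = 2.52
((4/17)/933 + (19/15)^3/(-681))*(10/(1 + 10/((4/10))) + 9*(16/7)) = -9044365133/157969612125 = -0.06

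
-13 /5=-2.60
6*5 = 30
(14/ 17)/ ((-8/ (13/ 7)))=-13/ 68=-0.19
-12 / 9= -4 / 3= -1.33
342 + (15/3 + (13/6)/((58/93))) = 40655/116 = 350.47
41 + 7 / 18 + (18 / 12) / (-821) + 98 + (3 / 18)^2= 1373515 / 9852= 139.41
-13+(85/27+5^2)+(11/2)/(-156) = 42437/2808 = 15.11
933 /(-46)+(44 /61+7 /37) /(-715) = -301145589 /14846546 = -20.28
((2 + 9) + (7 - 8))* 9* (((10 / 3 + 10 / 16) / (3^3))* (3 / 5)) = 95 / 12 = 7.92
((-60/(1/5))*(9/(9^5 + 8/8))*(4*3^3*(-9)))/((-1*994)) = -26244/586957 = -0.04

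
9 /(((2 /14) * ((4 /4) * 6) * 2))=21 /4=5.25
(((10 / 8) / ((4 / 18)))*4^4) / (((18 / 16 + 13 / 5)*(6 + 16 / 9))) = 49.70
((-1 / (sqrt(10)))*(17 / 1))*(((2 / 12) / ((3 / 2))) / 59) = -17*sqrt(10) / 5310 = -0.01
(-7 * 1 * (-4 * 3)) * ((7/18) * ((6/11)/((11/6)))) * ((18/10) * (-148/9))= -174048/605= -287.68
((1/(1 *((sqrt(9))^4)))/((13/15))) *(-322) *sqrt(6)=-1610 *sqrt(6)/351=-11.24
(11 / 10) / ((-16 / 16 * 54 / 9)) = -11 / 60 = -0.18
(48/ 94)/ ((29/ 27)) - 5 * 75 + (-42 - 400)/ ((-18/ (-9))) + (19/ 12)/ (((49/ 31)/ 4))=-118517093/ 200361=-591.52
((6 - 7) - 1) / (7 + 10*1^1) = -2 / 17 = -0.12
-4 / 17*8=-32 / 17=-1.88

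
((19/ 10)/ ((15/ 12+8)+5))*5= 2/ 3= 0.67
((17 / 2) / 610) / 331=17 / 403820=0.00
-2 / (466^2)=-1 / 108578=-0.00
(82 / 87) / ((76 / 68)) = 1394 / 1653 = 0.84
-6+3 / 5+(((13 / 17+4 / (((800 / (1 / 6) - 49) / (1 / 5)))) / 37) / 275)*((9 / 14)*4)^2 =-1087146911583 / 201342035125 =-5.40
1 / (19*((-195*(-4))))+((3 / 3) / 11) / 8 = 3727 / 326040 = 0.01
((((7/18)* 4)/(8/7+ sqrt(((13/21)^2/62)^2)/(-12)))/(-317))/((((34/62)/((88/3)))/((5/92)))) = -580136480/46456203229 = -0.01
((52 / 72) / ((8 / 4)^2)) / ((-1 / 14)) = -91 / 36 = -2.53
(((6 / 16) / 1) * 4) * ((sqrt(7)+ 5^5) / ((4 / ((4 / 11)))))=426.50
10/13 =0.77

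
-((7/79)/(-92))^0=-1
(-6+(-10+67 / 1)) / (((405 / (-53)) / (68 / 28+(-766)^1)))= 963169 / 189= 5096.13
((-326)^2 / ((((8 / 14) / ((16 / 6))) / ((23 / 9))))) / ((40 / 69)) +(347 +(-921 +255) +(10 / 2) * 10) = 98372902 / 45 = 2186064.49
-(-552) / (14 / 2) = 552 / 7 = 78.86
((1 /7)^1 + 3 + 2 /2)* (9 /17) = 261 /119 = 2.19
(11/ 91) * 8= 88/ 91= 0.97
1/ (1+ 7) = 1/ 8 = 0.12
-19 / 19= -1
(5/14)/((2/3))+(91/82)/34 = 2773/4879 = 0.57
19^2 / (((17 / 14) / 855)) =4321170 / 17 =254186.47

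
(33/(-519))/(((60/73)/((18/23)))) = -2409/39790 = -0.06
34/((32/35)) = 595/16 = 37.19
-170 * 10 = -1700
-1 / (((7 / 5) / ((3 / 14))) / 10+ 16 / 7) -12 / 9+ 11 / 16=-73033 / 74064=-0.99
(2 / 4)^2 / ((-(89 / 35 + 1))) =-35 / 496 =-0.07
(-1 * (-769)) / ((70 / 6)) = 2307 / 35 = 65.91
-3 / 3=-1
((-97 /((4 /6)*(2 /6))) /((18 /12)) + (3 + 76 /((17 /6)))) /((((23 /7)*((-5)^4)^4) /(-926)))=5756016 /11932373046875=0.00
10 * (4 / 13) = 40 / 13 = 3.08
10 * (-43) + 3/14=-6017/14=-429.79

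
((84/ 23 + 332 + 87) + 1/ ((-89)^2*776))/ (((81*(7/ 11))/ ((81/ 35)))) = 657272350229/ 34636631960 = 18.98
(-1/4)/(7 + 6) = -1/52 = -0.02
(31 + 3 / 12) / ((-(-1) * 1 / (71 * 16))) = 35500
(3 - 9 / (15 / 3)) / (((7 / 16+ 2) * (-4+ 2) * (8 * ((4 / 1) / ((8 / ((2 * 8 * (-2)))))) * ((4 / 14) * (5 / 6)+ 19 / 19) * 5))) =21 / 67600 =0.00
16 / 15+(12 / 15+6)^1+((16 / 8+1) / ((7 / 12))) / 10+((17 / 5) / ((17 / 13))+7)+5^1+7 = 3148 / 105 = 29.98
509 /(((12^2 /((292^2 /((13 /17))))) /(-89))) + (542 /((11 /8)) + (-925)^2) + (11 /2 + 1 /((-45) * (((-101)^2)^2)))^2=-429218166165267750979129522393 /12542729221290051798300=-34220476.15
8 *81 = 648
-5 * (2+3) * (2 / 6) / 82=-25 / 246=-0.10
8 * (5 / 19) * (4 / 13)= 160 / 247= 0.65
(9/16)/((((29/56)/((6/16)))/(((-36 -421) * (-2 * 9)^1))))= 777357/232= 3350.68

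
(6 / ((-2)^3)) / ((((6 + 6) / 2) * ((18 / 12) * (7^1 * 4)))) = -1 / 336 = -0.00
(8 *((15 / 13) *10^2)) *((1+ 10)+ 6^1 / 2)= 168000 / 13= 12923.08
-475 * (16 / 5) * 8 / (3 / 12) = -48640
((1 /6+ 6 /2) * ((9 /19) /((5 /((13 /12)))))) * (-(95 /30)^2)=-4693 /1440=-3.26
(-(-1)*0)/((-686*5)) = 0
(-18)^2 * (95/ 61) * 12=369360/ 61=6055.08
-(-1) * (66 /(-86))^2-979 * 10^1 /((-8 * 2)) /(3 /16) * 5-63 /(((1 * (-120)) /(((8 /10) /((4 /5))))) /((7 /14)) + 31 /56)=1213692523969 /74379723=16317.52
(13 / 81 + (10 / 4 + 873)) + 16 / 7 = 995591 / 1134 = 877.95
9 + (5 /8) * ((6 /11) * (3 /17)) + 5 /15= 21079 /2244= 9.39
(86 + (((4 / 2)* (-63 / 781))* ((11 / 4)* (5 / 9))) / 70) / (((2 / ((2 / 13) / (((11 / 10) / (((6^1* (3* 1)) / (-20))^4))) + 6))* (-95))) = -10637706303 / 3858140000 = -2.76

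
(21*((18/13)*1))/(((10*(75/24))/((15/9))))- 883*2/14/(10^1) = -50339/4550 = -11.06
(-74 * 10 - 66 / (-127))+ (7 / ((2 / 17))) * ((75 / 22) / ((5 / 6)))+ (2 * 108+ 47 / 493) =-385650549 / 1377442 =-279.98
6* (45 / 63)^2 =150 / 49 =3.06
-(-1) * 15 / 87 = 5 / 29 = 0.17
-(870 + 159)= -1029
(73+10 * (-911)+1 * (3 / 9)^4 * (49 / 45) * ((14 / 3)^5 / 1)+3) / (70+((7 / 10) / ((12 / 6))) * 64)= -3987688307 / 40920957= -97.45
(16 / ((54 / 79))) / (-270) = -316 / 3645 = -0.09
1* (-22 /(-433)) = 0.05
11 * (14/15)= 154/15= 10.27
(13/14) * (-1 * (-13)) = 169/14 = 12.07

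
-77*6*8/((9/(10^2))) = -123200/3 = -41066.67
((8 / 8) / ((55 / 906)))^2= 820836 / 3025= 271.35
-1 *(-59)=59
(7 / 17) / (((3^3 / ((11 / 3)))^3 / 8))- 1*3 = -27028955 / 9034497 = -2.99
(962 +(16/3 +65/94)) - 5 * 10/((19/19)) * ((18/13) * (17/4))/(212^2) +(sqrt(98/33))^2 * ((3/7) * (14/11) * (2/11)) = 968.31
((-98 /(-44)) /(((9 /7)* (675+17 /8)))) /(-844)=-343 /113155713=-0.00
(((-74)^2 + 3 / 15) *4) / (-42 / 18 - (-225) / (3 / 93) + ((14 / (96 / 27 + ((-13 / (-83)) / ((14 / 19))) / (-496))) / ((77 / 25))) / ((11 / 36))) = 3.14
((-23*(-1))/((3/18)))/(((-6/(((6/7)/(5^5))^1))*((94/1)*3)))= -23/1028125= -0.00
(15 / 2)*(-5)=-75 / 2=-37.50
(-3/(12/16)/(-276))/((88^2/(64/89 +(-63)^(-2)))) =0.00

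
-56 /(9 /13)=-728 /9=-80.89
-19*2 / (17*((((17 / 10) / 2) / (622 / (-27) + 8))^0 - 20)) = 2 / 17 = 0.12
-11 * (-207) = 2277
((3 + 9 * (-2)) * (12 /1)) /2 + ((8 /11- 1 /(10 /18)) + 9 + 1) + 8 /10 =-883 /11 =-80.27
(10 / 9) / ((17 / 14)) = 0.92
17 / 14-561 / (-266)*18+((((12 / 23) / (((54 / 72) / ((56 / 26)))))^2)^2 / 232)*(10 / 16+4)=2421611789527857 / 61654444310914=39.28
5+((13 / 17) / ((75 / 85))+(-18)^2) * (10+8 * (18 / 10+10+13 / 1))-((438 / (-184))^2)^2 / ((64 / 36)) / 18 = 11641020514258277 / 171934310400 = 67706.21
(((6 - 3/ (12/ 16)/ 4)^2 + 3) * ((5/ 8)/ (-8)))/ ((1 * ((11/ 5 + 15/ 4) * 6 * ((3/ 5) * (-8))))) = 0.01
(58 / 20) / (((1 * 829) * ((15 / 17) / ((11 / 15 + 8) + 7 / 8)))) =568429 / 14922000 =0.04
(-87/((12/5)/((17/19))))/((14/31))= -76415/1064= -71.82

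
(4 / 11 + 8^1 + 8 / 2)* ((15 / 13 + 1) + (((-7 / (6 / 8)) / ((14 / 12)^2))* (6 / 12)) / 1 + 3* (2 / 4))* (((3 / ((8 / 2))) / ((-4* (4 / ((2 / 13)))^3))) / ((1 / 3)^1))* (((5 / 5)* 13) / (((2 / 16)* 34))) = -369 / 1353352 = -0.00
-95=-95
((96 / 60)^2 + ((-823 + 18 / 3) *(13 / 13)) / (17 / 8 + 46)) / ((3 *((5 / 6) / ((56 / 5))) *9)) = -444032 / 61875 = -7.18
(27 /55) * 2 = 54 /55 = 0.98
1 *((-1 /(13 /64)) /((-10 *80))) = 2 /325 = 0.01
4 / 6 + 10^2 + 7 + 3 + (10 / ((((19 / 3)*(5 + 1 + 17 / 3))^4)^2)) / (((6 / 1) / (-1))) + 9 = 2745981497783814247500154 / 22946920594293712734375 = 119.67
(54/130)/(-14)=-0.03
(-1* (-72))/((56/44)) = 396/7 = 56.57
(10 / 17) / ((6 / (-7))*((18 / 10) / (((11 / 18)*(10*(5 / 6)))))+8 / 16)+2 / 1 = 321462 / 64481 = 4.99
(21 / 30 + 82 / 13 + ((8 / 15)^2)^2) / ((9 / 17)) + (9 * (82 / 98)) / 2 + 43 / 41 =216615583819 / 11899558125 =18.20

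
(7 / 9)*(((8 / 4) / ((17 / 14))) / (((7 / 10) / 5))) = 1400 / 153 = 9.15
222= 222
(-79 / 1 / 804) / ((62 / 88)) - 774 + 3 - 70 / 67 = -772.18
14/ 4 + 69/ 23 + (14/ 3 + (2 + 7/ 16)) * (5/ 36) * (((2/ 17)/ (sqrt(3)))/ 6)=1705 * sqrt(3)/ 264384 + 13/ 2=6.51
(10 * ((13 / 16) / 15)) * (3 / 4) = 13 / 32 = 0.41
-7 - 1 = -8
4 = 4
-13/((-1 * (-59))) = -0.22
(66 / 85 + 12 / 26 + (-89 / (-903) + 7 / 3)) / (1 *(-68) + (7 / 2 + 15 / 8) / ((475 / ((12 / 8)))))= -0.05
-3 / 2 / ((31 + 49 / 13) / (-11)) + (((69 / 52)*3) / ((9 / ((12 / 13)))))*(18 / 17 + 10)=12959205 / 2597192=4.99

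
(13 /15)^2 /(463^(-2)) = 36228361 /225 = 161014.94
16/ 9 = 1.78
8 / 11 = 0.73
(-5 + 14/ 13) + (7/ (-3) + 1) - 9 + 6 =-322/ 39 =-8.26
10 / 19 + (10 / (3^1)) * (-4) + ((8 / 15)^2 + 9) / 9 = -453059 / 38475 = -11.78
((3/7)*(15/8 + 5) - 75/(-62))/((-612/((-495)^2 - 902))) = -587115815/354144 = -1657.84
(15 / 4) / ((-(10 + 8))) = -5 / 24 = -0.21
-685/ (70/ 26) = -1781/ 7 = -254.43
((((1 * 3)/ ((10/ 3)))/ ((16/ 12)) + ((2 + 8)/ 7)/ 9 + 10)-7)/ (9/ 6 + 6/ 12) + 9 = 55021/ 5040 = 10.92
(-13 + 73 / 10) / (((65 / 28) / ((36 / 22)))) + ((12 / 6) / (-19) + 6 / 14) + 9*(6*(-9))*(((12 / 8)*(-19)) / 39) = 167110088 / 475475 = 351.46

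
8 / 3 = 2.67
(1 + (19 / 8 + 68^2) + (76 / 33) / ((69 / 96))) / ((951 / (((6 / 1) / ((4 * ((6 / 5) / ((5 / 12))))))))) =702921925 / 277174656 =2.54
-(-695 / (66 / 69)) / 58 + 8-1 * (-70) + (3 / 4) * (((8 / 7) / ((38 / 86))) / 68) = 261257195 / 2885036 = 90.56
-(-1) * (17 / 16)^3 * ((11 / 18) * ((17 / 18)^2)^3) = 1304466641467 / 2507653251072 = 0.52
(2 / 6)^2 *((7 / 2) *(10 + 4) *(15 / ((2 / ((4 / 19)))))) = 490 / 57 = 8.60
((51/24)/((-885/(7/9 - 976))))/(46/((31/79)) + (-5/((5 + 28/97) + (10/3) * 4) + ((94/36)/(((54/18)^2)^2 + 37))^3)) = 18846627158199096/941329752324147655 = 0.02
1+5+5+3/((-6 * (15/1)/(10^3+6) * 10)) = 1147/150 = 7.65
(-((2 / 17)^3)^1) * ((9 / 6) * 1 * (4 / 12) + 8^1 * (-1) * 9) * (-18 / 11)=-0.19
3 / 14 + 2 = 31 / 14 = 2.21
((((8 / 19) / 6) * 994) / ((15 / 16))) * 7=445312 / 855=520.83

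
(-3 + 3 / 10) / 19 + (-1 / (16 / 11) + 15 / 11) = 8929 / 16720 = 0.53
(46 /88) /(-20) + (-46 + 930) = 777897 /880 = 883.97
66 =66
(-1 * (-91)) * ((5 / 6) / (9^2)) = 455 / 486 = 0.94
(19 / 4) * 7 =133 / 4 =33.25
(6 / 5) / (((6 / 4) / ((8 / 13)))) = 0.49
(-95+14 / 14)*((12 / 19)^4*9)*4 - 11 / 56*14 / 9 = -2527575995 / 4691556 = -538.75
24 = 24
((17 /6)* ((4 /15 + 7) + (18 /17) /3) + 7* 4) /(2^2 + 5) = 4463 /810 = 5.51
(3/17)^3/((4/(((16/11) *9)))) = 972/54043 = 0.02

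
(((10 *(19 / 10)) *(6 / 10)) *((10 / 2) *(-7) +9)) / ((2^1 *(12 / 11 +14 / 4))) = -16302 / 505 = -32.28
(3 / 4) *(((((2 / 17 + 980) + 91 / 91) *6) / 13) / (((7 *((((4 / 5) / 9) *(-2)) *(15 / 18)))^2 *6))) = 2805921 / 53312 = 52.63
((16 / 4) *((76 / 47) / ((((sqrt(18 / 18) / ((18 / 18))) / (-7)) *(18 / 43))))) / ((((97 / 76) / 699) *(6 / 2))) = -810176416 / 41031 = -19745.47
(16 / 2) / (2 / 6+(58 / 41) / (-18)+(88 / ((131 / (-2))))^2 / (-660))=126648180 / 3989539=31.75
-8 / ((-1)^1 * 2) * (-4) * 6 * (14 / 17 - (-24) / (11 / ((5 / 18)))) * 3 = -411.72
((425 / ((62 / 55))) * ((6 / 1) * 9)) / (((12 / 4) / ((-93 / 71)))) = -631125 / 71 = -8889.08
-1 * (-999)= 999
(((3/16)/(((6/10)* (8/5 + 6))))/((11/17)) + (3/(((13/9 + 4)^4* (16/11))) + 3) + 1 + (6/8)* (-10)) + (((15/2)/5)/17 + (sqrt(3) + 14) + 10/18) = 12.94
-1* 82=-82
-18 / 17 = -1.06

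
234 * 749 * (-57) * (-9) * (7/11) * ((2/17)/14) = 89911458/187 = 480809.94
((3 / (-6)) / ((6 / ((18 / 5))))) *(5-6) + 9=93 / 10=9.30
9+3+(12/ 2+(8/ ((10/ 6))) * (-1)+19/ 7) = 557/ 35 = 15.91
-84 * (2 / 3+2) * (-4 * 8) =7168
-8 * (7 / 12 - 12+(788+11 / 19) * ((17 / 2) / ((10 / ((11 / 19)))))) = -16316356 / 5415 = -3013.18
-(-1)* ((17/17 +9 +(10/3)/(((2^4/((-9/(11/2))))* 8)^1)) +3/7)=10.39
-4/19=-0.21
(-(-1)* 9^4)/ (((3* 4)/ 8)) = 4374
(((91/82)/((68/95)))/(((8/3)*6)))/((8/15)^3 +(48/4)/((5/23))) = 29176875/16666619392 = 0.00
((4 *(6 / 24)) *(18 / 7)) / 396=1 / 154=0.01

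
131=131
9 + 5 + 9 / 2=37 / 2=18.50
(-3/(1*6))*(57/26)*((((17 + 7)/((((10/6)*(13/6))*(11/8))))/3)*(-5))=16416/1859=8.83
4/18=2/9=0.22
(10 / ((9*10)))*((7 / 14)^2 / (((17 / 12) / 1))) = 1 / 51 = 0.02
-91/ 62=-1.47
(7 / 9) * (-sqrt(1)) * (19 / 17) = -133 / 153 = -0.87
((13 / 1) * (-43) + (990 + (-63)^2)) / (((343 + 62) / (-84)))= -24640 / 27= -912.59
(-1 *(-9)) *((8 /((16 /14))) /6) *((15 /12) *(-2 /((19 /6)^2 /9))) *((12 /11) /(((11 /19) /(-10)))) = 1020600 /2299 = 443.93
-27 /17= -1.59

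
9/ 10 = 0.90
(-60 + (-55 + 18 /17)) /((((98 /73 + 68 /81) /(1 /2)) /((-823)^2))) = -7757774832249 /438668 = -17684843.28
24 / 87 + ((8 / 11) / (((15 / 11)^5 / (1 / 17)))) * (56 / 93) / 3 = 29003940872 / 104449753125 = 0.28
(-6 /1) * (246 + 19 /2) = -1533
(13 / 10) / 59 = 13 / 590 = 0.02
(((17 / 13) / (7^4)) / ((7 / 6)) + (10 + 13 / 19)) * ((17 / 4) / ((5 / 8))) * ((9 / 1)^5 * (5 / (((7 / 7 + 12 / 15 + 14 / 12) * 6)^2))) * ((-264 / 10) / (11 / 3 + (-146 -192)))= 10371851716798440 / 1940077943531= 5346.10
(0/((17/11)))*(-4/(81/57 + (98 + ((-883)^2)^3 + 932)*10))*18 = 0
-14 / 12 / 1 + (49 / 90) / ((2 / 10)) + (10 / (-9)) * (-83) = 844 / 9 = 93.78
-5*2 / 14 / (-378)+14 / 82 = 18727 / 108486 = 0.17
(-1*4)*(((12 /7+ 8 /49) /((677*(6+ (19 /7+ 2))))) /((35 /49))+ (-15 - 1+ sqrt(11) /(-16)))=sqrt(11) /4+ 16247632 /253875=64.83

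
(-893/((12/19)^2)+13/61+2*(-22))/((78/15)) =-100246885/228384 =-438.94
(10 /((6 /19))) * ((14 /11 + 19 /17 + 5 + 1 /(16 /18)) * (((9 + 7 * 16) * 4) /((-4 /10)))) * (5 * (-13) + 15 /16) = 68225306875 /3264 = 20902361.17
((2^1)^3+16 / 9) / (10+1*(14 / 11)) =242 / 279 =0.87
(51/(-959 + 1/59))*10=-1003/1886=-0.53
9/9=1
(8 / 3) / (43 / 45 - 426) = -0.01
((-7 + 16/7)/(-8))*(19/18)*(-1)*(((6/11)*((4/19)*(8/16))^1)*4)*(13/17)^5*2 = -742586/9938999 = -0.07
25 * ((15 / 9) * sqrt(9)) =125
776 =776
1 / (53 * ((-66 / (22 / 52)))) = -1 / 8268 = -0.00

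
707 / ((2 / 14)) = 4949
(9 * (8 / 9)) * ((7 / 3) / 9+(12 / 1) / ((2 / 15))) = 19496 / 27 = 722.07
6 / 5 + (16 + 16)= 166 / 5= 33.20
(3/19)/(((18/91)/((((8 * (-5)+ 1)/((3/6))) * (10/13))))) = -910/19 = -47.89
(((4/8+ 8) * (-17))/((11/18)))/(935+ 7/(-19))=-49419/195338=-0.25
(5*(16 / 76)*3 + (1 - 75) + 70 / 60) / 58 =-7943 / 6612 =-1.20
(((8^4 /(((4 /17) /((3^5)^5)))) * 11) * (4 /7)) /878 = 105594273507986.45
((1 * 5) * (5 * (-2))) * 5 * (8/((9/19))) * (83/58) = -1577000/261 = -6042.15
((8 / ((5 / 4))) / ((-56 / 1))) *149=-596 / 35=-17.03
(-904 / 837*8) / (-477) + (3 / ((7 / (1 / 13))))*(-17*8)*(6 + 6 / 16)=-1037788537 / 36331659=-28.56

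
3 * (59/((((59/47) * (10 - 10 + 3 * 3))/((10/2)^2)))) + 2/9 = 3527/9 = 391.89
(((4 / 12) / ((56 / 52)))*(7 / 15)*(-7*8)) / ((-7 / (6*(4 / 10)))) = 208 / 75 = 2.77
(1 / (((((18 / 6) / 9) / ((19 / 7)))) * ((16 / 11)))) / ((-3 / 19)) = -3971 / 112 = -35.46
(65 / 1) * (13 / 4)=845 / 4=211.25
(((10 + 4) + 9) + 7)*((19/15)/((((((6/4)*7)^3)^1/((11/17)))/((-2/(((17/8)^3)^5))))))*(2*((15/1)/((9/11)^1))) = -25884438858311925760/1351953893881652607007623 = -0.00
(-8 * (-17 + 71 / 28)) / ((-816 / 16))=-270 / 119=-2.27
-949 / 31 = -30.61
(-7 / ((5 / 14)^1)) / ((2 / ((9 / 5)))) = -441 / 25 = -17.64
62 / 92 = 31 / 46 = 0.67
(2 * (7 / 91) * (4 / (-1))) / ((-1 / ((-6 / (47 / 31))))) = -2.44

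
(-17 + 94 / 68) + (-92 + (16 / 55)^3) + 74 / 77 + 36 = -2796832527 / 39597250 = -70.63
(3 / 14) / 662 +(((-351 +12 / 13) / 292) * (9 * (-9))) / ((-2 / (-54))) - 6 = 5752104396 / 2198833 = 2615.98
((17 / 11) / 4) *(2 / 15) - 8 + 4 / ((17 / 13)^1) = -27431 / 5610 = -4.89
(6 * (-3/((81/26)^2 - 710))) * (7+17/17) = 97344/473399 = 0.21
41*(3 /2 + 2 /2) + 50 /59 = 12195 /118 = 103.35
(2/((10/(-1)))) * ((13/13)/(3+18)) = -1/105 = -0.01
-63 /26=-2.42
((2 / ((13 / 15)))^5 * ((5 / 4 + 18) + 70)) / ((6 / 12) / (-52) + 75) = 17350200000 / 222747239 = 77.89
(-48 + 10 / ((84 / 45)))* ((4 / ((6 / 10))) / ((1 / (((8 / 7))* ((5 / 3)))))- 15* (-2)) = -267655 / 147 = -1820.78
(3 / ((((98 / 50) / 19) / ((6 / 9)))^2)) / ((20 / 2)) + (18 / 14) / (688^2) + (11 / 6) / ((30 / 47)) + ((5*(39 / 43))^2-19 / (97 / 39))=140528668308739 / 4960817890560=28.33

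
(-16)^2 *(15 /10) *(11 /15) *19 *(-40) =-214016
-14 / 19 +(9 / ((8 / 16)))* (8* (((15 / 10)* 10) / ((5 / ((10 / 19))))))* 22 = 95026 / 19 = 5001.37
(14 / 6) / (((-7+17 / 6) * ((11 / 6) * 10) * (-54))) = 7 / 12375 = 0.00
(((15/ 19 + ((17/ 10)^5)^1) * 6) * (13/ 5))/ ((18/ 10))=370204679/ 2850000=129.90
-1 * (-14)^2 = -196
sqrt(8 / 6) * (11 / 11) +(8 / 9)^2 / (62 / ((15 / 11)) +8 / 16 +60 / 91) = 58240 / 3436803 +2 * sqrt(3) / 3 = 1.17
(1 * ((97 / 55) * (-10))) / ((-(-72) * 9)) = -97 / 3564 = -0.03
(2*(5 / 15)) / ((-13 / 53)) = -106 / 39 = -2.72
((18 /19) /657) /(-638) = -1 /442453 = -0.00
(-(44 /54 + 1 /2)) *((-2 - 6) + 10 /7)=1633 /189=8.64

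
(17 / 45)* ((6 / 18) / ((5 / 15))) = 17 / 45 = 0.38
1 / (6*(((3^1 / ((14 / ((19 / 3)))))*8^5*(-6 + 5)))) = -7 / 1867776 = -0.00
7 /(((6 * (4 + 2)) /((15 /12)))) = 35 /144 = 0.24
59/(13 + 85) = 59/98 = 0.60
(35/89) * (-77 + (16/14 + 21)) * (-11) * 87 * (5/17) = 9187200/1513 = 6072.17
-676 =-676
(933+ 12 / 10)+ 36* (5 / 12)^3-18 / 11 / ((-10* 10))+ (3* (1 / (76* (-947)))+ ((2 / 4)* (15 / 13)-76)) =2659649614679 / 3087598800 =861.40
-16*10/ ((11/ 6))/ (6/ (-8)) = 1280/ 11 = 116.36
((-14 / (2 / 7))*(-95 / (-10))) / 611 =-931 / 1222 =-0.76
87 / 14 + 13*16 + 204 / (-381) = 379921 / 1778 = 213.68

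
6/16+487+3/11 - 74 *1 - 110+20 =323.65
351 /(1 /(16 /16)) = 351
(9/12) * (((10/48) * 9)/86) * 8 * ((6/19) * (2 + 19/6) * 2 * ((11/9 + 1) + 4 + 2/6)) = 9145/3268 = 2.80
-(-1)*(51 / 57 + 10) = 207 / 19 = 10.89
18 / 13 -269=-3479 / 13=-267.62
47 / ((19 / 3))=141 / 19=7.42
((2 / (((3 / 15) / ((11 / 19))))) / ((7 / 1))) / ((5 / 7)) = 22 / 19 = 1.16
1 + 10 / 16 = 13 / 8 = 1.62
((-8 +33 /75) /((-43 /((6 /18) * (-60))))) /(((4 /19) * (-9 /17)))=6783 /215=31.55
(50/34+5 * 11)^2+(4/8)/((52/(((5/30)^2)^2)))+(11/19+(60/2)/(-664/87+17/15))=6663617229986929/2092259714688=3184.89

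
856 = 856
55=55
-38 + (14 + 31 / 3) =-41 / 3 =-13.67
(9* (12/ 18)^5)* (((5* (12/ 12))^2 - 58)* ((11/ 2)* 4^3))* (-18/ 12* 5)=309760/ 3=103253.33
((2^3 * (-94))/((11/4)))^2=9048064/121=74777.39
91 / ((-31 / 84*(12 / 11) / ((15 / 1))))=-105105 / 31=-3390.48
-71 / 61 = -1.16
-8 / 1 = -8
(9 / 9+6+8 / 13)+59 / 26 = 257 / 26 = 9.88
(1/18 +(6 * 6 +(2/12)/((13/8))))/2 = 8461/468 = 18.08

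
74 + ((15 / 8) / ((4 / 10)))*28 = 821 / 4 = 205.25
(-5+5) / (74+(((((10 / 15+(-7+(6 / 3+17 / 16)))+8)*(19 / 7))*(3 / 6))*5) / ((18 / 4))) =0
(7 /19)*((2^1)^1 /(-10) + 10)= 3.61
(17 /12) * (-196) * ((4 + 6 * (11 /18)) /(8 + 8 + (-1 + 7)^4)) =-19159 /11808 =-1.62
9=9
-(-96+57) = 39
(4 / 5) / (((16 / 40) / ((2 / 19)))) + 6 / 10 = 77 / 95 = 0.81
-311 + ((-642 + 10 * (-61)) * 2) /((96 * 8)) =-30169 /96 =-314.26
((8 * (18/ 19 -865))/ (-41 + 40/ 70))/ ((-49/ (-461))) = 60545896/ 37639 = 1608.59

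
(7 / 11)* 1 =7 / 11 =0.64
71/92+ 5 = 531/92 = 5.77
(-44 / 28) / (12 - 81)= 11 / 483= 0.02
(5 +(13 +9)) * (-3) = -81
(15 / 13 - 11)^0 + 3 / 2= 5 / 2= 2.50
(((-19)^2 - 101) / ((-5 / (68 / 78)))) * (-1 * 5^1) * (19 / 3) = 12920 / 9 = 1435.56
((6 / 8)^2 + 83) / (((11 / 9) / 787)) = 9469971 / 176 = 53806.65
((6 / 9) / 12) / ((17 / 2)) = 1 / 153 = 0.01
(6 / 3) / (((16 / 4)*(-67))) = -1 / 134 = -0.01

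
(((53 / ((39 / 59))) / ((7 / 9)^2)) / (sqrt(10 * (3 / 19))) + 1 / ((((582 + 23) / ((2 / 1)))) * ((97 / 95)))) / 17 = 38 / 199529 + 28143 * sqrt(570) / 108290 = 6.20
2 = 2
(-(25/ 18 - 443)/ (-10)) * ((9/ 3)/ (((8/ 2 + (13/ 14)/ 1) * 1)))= -55643/ 2070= -26.88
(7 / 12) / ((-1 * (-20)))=7 / 240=0.03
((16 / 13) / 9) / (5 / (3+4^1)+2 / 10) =0.15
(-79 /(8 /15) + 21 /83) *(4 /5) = -98187 /830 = -118.30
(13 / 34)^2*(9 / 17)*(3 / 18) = 507 / 39304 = 0.01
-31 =-31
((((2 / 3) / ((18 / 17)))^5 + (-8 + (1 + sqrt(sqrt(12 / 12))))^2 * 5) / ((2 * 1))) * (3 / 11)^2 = 2584223117 / 385826166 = 6.70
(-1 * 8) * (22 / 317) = -176 / 317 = -0.56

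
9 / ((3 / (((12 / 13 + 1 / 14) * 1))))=543 / 182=2.98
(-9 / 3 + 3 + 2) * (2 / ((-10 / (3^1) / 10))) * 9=-108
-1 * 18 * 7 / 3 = -42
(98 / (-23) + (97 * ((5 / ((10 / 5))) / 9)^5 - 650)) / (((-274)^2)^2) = -28427247389 / 244958555754929664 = -0.00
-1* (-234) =234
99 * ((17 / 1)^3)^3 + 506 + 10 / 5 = 11740199773711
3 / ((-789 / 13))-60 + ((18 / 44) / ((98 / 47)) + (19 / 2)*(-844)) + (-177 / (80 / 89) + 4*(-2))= -93931201761 / 11340560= -8282.77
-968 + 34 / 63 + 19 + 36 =-57485 / 63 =-912.46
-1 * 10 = -10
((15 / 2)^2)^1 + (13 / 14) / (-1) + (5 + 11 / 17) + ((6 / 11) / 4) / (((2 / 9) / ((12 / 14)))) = 321985 / 5236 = 61.49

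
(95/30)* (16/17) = 152/51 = 2.98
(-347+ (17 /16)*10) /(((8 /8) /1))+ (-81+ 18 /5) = -16551 /40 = -413.78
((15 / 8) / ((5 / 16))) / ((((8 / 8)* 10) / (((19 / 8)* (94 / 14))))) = 2679 / 280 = 9.57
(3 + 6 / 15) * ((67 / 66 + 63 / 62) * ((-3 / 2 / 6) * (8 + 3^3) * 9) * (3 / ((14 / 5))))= -794835 / 1364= -582.72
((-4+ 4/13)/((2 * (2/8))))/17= -96/221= -0.43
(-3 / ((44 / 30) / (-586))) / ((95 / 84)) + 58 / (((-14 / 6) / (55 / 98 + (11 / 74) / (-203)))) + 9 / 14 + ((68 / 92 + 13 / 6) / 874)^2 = 2125360823952046217 / 2030811281596944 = 1046.56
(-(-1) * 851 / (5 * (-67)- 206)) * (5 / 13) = -4255 / 7033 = -0.61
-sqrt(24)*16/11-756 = -756-32*sqrt(6)/11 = -763.13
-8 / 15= -0.53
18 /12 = 3 /2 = 1.50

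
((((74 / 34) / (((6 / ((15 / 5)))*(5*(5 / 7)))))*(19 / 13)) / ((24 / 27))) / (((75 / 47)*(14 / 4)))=99123 / 1105000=0.09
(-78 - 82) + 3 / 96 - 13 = -5535 / 32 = -172.97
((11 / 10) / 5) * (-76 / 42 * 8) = -1672 / 525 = -3.18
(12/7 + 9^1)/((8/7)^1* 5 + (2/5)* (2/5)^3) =46875/25112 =1.87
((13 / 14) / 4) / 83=13 / 4648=0.00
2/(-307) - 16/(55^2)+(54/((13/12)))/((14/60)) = 18052444458/84509425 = 213.61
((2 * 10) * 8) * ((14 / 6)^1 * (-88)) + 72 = -98344 / 3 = -32781.33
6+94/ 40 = 167/ 20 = 8.35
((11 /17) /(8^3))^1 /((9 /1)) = 11 /78336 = 0.00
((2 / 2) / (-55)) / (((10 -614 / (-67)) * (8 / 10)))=-67 / 56496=-0.00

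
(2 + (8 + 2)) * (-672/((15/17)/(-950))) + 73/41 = 355971913/41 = 8682241.78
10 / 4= 5 / 2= 2.50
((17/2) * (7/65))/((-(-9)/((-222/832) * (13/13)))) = -0.03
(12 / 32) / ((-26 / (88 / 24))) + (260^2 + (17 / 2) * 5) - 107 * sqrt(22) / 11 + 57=14081485 / 208 - 107 * sqrt(22) / 11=67653.82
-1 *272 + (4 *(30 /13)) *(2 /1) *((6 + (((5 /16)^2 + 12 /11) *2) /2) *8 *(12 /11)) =1394014 /1573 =886.21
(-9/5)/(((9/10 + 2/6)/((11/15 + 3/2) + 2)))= -1143/185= -6.18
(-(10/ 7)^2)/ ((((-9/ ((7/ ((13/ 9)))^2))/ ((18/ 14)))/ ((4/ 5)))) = 6480/ 1183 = 5.48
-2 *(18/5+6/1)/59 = -96/295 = -0.33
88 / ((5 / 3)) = 264 / 5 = 52.80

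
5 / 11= 0.45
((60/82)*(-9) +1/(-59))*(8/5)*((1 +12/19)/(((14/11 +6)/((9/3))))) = -7.11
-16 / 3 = -5.33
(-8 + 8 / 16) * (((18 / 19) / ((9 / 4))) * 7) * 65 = -27300 / 19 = -1436.84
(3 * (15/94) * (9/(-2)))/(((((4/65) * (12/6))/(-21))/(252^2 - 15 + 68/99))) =386085547575/16544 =23336892.38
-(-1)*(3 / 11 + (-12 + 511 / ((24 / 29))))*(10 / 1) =799565 / 132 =6057.31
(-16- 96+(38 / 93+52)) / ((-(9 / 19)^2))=2000662 / 7533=265.59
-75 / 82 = -0.91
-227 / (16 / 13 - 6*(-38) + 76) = -2951 / 3968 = -0.74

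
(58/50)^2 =841/625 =1.35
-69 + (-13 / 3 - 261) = -334.33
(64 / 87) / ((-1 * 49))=-64 / 4263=-0.02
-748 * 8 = -5984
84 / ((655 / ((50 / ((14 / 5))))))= 2.29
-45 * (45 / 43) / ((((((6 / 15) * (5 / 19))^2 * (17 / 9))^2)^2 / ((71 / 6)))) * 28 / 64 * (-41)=1532649555768089954475 / 29420773376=52094128736.21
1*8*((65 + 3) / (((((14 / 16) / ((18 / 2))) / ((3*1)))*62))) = 58752 / 217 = 270.75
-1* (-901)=901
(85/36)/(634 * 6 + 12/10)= 0.00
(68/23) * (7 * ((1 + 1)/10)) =476/115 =4.14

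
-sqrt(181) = -13.45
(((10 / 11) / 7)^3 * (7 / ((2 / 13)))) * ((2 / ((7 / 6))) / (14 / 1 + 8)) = 39000 / 5021863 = 0.01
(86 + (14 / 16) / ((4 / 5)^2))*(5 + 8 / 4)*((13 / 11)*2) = 1017653 / 704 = 1445.53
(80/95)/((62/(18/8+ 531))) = 4266/589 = 7.24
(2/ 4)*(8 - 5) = 1.50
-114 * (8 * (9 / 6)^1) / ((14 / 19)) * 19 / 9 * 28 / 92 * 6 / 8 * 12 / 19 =-12996 / 23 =-565.04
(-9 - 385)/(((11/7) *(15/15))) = -2758/11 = -250.73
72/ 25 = 2.88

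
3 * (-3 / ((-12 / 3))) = 9 / 4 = 2.25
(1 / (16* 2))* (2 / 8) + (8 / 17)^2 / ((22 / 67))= 277611 / 406912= 0.68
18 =18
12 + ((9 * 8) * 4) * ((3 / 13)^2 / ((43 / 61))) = 33.76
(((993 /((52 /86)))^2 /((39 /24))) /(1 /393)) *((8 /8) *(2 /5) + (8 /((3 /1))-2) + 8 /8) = 14808067769322 /10985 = 1348026196.57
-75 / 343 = -0.22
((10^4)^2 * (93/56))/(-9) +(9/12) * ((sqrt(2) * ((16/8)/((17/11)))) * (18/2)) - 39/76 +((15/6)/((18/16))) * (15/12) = -18452366.33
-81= -81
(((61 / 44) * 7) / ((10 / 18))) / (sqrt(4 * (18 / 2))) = 1281 / 440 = 2.91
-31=-31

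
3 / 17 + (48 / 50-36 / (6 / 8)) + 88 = 17483 / 425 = 41.14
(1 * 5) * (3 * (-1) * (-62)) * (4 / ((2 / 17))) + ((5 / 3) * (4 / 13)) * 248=1238140 / 39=31747.18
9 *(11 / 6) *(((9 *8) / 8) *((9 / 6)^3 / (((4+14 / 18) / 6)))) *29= 6278877 / 344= 18252.55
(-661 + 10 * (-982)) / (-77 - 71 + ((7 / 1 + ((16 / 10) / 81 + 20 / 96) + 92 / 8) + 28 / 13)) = 441459720 / 5354213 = 82.45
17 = 17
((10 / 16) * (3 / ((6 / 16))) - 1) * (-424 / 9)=-1696 / 9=-188.44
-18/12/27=-1/18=-0.06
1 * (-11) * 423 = -4653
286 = 286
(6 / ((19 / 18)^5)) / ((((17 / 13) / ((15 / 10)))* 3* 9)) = 8188128 / 42093683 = 0.19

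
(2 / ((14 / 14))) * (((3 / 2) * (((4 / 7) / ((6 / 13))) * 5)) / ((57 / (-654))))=-28340 / 133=-213.08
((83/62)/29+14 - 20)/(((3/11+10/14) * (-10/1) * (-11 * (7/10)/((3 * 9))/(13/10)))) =-751491/273296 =-2.75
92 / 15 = 6.13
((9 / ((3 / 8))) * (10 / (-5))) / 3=-16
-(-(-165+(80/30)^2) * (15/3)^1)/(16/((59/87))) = -14455/432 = -33.46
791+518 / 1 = 1309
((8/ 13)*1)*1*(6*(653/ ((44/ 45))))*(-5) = -1763100/ 143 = -12329.37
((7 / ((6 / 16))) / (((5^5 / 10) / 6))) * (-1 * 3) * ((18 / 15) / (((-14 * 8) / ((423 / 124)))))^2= -4831083 / 3363500000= -0.00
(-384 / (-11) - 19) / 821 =175 / 9031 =0.02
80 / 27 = 2.96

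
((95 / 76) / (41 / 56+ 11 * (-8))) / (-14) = 5 / 4887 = 0.00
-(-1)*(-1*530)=-530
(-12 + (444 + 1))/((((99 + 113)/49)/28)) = 148519/53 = 2802.25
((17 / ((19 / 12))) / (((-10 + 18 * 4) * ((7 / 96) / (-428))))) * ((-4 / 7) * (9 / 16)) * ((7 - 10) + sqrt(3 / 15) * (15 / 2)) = -28289088 / 28861 + 14144544 * sqrt(5) / 28861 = 115.70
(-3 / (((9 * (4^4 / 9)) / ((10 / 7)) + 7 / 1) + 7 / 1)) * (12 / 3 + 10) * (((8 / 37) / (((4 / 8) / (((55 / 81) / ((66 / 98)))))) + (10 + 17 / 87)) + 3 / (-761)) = -10543621210 / 4563714717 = -2.31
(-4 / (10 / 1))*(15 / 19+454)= -17282 / 95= -181.92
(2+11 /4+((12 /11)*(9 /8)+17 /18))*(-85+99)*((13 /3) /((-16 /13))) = -3242603 /9504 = -341.18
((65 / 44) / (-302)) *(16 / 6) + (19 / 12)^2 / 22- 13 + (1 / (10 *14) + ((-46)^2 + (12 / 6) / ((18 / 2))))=3912867373 / 1860320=2103.33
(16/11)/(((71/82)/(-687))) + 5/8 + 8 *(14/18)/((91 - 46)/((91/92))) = -67123819853/58200120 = -1153.33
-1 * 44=-44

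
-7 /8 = -0.88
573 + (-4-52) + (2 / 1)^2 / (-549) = 283829 / 549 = 516.99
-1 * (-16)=16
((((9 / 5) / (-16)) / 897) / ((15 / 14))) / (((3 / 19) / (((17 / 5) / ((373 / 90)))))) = -6783 / 11152700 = -0.00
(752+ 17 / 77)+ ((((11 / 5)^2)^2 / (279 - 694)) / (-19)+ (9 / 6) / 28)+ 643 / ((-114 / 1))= 6799753553443 / 9107175000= 746.64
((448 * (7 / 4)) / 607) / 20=196 / 3035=0.06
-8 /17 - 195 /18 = -1153 /102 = -11.30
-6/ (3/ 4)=-8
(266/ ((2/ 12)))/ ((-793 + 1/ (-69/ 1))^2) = 1899639/ 748514881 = 0.00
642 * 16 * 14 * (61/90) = 97469.87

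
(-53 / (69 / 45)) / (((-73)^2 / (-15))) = 11925 / 122567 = 0.10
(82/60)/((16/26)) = 2.22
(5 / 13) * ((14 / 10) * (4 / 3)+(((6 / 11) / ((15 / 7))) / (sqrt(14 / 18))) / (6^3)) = sqrt(7) / 5148+28 / 39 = 0.72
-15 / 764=-0.02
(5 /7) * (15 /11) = 75 /77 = 0.97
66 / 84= 11 / 14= 0.79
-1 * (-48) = 48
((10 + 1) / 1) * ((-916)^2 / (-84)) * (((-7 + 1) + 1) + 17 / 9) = 9229616 / 27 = 341837.63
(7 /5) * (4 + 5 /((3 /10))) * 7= 3038 /15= 202.53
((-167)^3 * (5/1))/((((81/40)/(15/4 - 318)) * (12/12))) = 97573849850/27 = 3613846290.74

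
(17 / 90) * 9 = 17 / 10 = 1.70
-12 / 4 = -3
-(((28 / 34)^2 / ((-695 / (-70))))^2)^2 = -56693912375296 / 2604057514488796081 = -0.00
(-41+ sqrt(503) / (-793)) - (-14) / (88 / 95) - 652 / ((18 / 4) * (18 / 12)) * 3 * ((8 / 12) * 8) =-1866785 / 1188 - sqrt(503) / 793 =-1571.40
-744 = -744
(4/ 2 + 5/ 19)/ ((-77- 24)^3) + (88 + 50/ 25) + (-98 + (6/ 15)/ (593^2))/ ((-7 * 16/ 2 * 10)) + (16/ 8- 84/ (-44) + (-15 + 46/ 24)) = 12880364636660899079/ 159015364445576100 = 81.00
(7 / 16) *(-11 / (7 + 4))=-7 / 16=-0.44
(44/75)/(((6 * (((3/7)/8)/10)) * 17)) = 2464/2295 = 1.07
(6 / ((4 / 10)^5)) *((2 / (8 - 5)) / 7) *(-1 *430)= -671875 / 28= -23995.54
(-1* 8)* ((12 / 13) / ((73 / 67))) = -6432 / 949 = -6.78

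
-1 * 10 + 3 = -7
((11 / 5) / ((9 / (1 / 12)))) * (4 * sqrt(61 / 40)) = 11 * sqrt(610) / 2700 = 0.10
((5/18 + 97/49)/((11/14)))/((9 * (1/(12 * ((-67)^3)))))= -217752412/189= -1152129.16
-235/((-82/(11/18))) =2585/1476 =1.75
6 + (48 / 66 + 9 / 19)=1505 / 209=7.20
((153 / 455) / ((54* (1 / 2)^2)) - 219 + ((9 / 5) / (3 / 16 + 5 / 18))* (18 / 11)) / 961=-213921493 / 966770805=-0.22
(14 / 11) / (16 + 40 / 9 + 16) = 63 / 1804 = 0.03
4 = 4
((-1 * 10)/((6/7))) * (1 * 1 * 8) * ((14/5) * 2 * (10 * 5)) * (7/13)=-548800/39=-14071.79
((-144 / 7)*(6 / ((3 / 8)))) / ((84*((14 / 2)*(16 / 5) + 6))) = -480 / 3479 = -0.14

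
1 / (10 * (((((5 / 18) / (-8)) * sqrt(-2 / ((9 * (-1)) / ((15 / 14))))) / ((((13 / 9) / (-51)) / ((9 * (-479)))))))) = -104 * sqrt(105) / 27482625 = -0.00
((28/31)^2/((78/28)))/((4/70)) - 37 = -1194643/37479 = -31.87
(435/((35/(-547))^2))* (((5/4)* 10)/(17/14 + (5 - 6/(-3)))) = 26031183/161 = 161684.37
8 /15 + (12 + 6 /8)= 797 /60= 13.28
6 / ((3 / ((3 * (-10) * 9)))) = -540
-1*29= -29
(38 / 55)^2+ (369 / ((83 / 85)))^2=2975893703341 / 20839225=142802.51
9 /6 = 3 /2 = 1.50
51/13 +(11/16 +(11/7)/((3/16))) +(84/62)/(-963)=188209415/14488656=12.99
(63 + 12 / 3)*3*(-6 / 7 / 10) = -603 / 35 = -17.23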